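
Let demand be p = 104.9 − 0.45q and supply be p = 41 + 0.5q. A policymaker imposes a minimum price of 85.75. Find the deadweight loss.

Competitive equilibrium: 104.9 − 0.45q = 41 + 0.5q → q* = 67.2632, p* = 74.6316.
At the floor p = 85.75, quantity demanded = (104.9 − 85.75)/0.45 = 42.5556.
Sellers' marginal cost at q' = 42.5556: 41 + 0.5·42.5556 = 62.2778.
Δq = 67.2632 − 42.5556 = 24.7076; wedge = 85.75 − 62.2778 = 23.4722.
Welfare loss = ½ × 24.7076 × 23.4722 = 289.97.

289.97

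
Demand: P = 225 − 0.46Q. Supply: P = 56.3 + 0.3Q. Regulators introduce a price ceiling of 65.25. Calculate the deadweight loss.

Competitive equilibrium: 225 − 0.46Q = 56.3 + 0.3Q → Q* = 221.9737, P* = 122.8921.
At the ceiling P = 65.25, quantity supplied = (65.25 − 56.3)/0.3 = 29.8333.
Willingness to pay at Q' = 29.8333: 225 − 0.46·29.8333 = 211.2767.
ΔQ = 221.9737 − 29.8333 = 192.1404; wedge = 211.2767 − 65.25 = 146.0267.
The triangle = ½ × 192.1404 × 146.0267 = 14028.81.

14028.81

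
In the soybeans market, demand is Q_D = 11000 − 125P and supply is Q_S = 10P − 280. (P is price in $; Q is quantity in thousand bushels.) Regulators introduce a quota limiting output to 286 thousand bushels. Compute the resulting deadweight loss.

In inverse form: demand P = 88 − 0.008Q, supply P = 28 + 0.1Q.
Competitive equilibrium: 88 − 0.008Q = 28 + 0.1Q → Q* = 555.5556, P* = 83.5556.
At Q = 286: demand price = 88 − 0.008·286 = 85.712; supply price = 28 + 0.1·286 = 56.6.
ΔQ = 555.5556 − 286 = 269.5556; wedge = 85.712 − 56.6 = 29.112.
The triangle = ½ × 269.5556 × 29.112 = $3923.65 thousand.

$3923.65 thousand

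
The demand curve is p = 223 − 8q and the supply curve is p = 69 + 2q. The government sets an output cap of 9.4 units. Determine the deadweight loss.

180

Competitive equilibrium: 223 − 8q = 69 + 2q → q* = 15.4, p* = 99.8.
At q = 9.4: demand price = 223 − 8·9.4 = 147.8; supply price = 69 + 2·9.4 = 87.8.
Δq = 15.4 − 9.4 = 6; wedge = 147.8 − 87.8 = 60.
DWL = ½ × 6 × 60 = 180.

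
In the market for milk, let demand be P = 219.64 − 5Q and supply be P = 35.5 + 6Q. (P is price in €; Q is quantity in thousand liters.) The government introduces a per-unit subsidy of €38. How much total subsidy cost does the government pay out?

€767.39 thousand

Competitive equilibrium: 219.64 − 5Q = 35.5 + 6Q → Q* = 16.74, P* = 135.94.
The subsidy lowers effective supply by 38: P = 6Q − 2.5.
New quantity: 219.64 − 5Q = 6Q − 2.5 → Q' = 20.1945.
Total subsidy cost = 38 × 20.1945 = €767.39 thousand.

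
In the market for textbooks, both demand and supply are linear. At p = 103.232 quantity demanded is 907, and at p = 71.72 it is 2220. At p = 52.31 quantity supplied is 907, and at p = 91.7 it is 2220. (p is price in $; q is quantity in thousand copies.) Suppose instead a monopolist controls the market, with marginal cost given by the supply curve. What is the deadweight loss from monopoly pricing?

Demand slope = (71.72 − 103.232)/(2220 − 907) = −0.024, so p = 125 − 0.024q.
Supply slope = (91.7 − 52.31)/(2220 − 907) = 0.03, so p = 25.1 + 0.03q.
Competitive equilibrium: 125 − 0.024q = 25.1 + 0.03q → q* = 1850, p* = 80.6.
Marginal revenue: MR = 125 − 0.048q. Set MR = MC: 125 − 0.048q = 25.1 + 0.03q → q_m = 1280.76923.
Price p_m = 125 − 0.024·1280.76923 = 94.26154; MC(q_m) = 25.1 + 0.03·1280.76923 = 63.52308.
Competitive q* = 1850, so Δq = 569.23077; wedge = 94.26154 − 63.52308 = 30.73846.
Deadweight loss = ½ × 569.23077 × 30.73846 = $8748.64 thousand.

$8748.64 thousand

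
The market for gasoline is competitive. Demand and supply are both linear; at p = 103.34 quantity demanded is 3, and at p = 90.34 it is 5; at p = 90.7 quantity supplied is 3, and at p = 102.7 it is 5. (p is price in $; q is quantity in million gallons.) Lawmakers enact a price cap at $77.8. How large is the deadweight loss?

$62.46 million

Demand slope = (90.34 − 103.34)/(5 − 3) = −6.5, so p = 122.84 − 6.5q.
Supply slope = (102.7 − 90.7)/(5 − 3) = 6, so p = 72.7 + 6q.
Competitive equilibrium: 122.84 − 6.5q = 72.7 + 6q → q* = 4.0112, p* = 96.7672.
At the ceiling p = 77.8, quantity supplied = (77.8 − 72.7)/6 = 0.85.
Willingness to pay at q' = 0.85: 122.84 − 6.5·0.85 = 117.315.
Δq = 4.0112 − 0.85 = 3.1612; wedge = 117.315 − 77.8 = 39.515.
Deadweight loss = ½ × 3.1612 × 39.515 = $62.46 million.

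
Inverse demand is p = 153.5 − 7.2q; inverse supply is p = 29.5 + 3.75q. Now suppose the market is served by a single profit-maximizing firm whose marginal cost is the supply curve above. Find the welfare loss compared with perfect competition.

Competitive equilibrium: 153.5 − 7.2q = 29.5 + 3.75q → q* = 11.3242, p* = 71.96575.
Marginal revenue: MR = 153.5 − 14.4q. Set MR = MC: 153.5 − 14.4q = 29.5 + 3.75q → q_m = 6.83196.
Price p_m = 153.5 − 7.2·6.83196 = 104.30989; MC(q_m) = 29.5 + 3.75·6.83196 = 55.11985.
Competitive q* = 11.3242, so Δq = 4.49224; wedge = 104.30989 − 55.11985 = 49.19004.
DWL = ½ × 4.49224 × 49.19004 = 110.49.

110.49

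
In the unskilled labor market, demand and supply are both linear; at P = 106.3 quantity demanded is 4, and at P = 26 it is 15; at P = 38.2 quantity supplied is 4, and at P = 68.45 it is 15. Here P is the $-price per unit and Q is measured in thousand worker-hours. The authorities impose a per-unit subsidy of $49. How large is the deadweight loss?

$119.45 thousand

Demand slope = (26 − 106.3)/(15 − 4) = −7.3, so P = 135.5 − 7.3Q.
Supply slope = (68.45 − 38.2)/(15 − 4) = 2.75, so P = 27.2 + 2.75Q.
Competitive equilibrium: 135.5 − 7.3Q = 27.2 + 2.75Q → Q* = 10.7761, P* = 56.8343.
The subsidy lowers effective supply by 49: P = 2.75Q − 21.8.
New quantity: 135.5 − 7.3Q = 2.75Q − 21.8 → Q' = 15.6517.
Overproduction ΔQ = 15.6517 − 10.7761 = 4.8756; wedge = subsidy = 49.
The triangle = ½ × 4.8756 × 49 = $119.45 thousand.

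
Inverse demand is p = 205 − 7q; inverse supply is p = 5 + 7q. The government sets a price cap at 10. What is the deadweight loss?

Competitive equilibrium: 205 − 7q = 5 + 7q → q* = 14.285714, p* = 105.
At the ceiling p = 10, quantity supplied = (10 − 5)/7 = 0.714286.
Willingness to pay at q' = 0.714286: 205 − 7·0.714286 = 199.999998.
Δq = 14.285714 − 0.714286 = 13.571428; wedge = 199.999998 − 10 = 189.999998.
DWL = ½ × 13.571428 × 189.999998 = 1289.29.

1289.29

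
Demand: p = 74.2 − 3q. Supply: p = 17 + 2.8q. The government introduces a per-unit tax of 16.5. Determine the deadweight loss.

Competitive equilibrium: 74.2 − 3q = 17 + 2.8q → q* = 9.8621, p* = 44.6138.
With the tax, the buyer price exceeds the seller price by 16.5: (74.2 − 3q) − (17 + 2.8q) = 16.5 → q' = 7.0172.
Δq = 9.8621 − 7.0172 = 2.8449; the wedge equals the tax, 16.5.
DWL = ½ × 2.8449 × 16.5 = 23.47.

23.47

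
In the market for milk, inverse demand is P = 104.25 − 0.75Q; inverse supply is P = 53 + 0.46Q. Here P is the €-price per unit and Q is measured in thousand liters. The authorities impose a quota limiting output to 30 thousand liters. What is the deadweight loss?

Competitive equilibrium: 104.25 − 0.75Q = 53 + 0.46Q → Q* = 42.3554, P* = 72.4835.
At Q = 30: demand price = 104.25 − 0.75·30 = 81.75; supply price = 53 + 0.46·30 = 66.8.
ΔQ = 42.3554 − 30 = 12.3554; wedge = 81.75 − 66.8 = 14.95.
Welfare loss = ½ × 12.3554 × 14.95 = €92.36 thousand.

€92.36 thousand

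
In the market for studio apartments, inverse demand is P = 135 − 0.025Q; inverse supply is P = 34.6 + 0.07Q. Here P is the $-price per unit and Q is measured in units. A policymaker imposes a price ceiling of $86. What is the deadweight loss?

Competitive equilibrium: 135 − 0.025Q = 34.6 + 0.07Q → Q* = 1056.842105, P* = 108.578947.
At the ceiling P = 86, quantity supplied = (86 − 34.6)/0.07 = 734.285714.
Willingness to pay at Q' = 734.285714: 135 − 0.025·734.285714 = 116.642857.
ΔQ = 1056.842105 − 734.285714 = 322.556391; wedge = 116.642857 − 86 = 30.642857.
Welfare loss = ½ × 322.556391 × 30.642857 = $4942.02.

$4942.02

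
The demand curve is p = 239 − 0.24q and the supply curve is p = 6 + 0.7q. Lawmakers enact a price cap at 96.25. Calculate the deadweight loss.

Competitive equilibrium: 239 − 0.24q = 6 + 0.7q → q* = 247.8723, p* = 179.5106.
At the ceiling p = 96.25, quantity supplied = (96.25 − 6)/0.7 = 128.9286.
Willingness to pay at q' = 128.9286: 239 − 0.24·128.9286 = 208.0571.
Δq = 247.8723 − 128.9286 = 118.9437; wedge = 208.0571 − 96.25 = 111.8071.
The triangle = ½ × 118.9437 × 111.8071 = 6649.38.

6649.38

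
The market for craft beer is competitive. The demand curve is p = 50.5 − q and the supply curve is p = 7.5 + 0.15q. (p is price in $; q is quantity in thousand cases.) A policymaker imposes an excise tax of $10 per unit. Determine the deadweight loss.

Competitive equilibrium: 50.5 − q = 7.5 + 0.15q → q* = 37.3913, p* = 13.1087.
With the tax, the buyer price exceeds the seller price by 10: (50.5 − q) − (7.5 + 0.15q) = 10 → q' = 28.6957.
Δq = 37.3913 − 28.6957 = 8.6956; the wedge equals the tax, 10.
Deadweight loss = ½ × 8.6956 × 10 = $43.48 thousand.

$43.48 thousand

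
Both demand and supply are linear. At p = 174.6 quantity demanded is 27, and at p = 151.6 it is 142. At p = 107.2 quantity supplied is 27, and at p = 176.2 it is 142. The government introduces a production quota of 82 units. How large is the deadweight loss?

342.225

Demand slope = (151.6 − 174.6)/(142 − 27) = −0.2, so p = 180 − 0.2q.
Supply slope = (176.2 − 107.2)/(142 − 27) = 0.6, so p = 91 + 0.6q.
Competitive equilibrium: 180 − 0.2q = 91 + 0.6q → q* = 111.25, p* = 157.75.
At q = 82: demand price = 180 − 0.2·82 = 163.6; supply price = 91 + 0.6·82 = 140.2.
Δq = 111.25 − 82 = 29.25; wedge = 163.6 − 140.2 = 23.4.
DWL = ½ × 29.25 × 23.4 = 342.225.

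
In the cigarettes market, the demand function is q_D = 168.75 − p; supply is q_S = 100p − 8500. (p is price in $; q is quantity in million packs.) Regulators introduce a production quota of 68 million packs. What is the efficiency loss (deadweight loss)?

$112.43 million

In inverse form: demand p = 168.75 − q, supply p = 85 + 0.01q.
Competitive equilibrium: 168.75 − q = 85 + 0.01q → q* = 82.9208, p* = 85.8292.
At q = 68: demand price = 168.75 − 1·68 = 100.75; supply price = 85 + 0.01·68 = 85.68.
Δq = 82.9208 − 68 = 14.9208; wedge = 100.75 − 85.68 = 15.07.
DWL = ½ × 14.9208 × 15.07 = $112.43 million.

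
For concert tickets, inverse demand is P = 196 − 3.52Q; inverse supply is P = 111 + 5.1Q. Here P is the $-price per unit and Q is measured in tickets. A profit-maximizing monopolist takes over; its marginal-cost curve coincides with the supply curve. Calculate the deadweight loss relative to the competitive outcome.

Competitive equilibrium: 196 − 3.52Q = 111 + 5.1Q → Q* = 9.8608, P* = 161.29.
Marginal revenue: MR = 196 − 7.04Q. Set MR = MC: 196 − 7.04Q = 111 + 5.1Q → Q_m = 7.0016.
Price P_m = 196 − 3.52·7.0016 = 171.3544; MC(Q_m) = 111 + 5.1·7.0016 = 146.7082.
Competitive Q* = 9.8608, so ΔQ = 2.8592; wedge = 171.3544 − 146.7082 = 24.6462.
DWL = ½ × 2.8592 × 24.6462 = $35.23.

$35.23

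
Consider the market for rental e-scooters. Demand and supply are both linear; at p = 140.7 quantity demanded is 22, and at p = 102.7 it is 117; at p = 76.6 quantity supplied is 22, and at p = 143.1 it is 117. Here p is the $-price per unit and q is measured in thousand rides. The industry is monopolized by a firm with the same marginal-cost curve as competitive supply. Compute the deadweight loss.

Demand slope = (102.7 − 140.7)/(117 − 22) = −0.4, so p = 149.5 − 0.4q.
Supply slope = (143.1 − 76.6)/(117 − 22) = 0.7, so p = 61.2 + 0.7q.
Competitive equilibrium: 149.5 − 0.4q = 61.2 + 0.7q → q* = 80.2727, p* = 117.3909.
Marginal revenue: MR = 149.5 − 0.8q. Set MR = MC: 149.5 − 0.8q = 61.2 + 0.7q → q_m = 58.8667.
Price p_m = 149.5 − 0.4·58.8667 = 125.9533; MC(q_m) = 61.2 + 0.7·58.8667 = 102.4067.
Competitive q* = 80.2727, so Δq = 21.406; wedge = 125.9533 − 102.4067 = 23.5466.
Welfare loss = ½ × 21.406 × 23.5466 = $252.02 thousand.

$252.02 thousand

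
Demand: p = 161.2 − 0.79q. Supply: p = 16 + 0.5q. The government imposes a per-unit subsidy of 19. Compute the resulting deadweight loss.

139.92

Competitive equilibrium: 161.2 − 0.79q = 16 + 0.5q → q* = 112.5581, p* = 72.2791.
The subsidy lowers effective supply by 19: p = 0.5q − 3.
New quantity: 161.2 − 0.79q = 0.5q − 3 → q' = 127.2868.
Overproduction Δq = 127.2868 − 112.5581 = 14.7287; wedge = subsidy = 19.
Welfare loss = ½ × 14.7287 × 19 = 139.92.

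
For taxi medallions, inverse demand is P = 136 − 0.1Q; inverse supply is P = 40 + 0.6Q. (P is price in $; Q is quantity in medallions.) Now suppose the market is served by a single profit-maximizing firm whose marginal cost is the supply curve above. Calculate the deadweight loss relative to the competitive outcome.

Competitive equilibrium: 136 − 0.1Q = 40 + 0.6Q → Q* = 137.1429, P* = 122.2857.
Marginal revenue: MR = 136 − 0.2Q. Set MR = MC: 136 − 0.2Q = 40 + 0.6Q → Q_m = 120.
Price P_m = 136 − 0.1·120 = 124; MC(Q_m) = 40 + 0.6·120 = 112.
Competitive Q* = 137.1429, so ΔQ = 17.1429; wedge = 124 − 112 = 12.
Welfare loss = ½ × 17.1429 × 12 = $102.86.

$102.86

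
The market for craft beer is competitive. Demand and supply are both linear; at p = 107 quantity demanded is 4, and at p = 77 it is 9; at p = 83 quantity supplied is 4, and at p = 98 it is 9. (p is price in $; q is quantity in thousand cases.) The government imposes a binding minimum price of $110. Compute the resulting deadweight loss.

Demand slope = (77 − 107)/(9 − 4) = −6, so p = 131 − 6q.
Supply slope = (98 − 83)/(9 − 4) = 3, so p = 71 + 3q.
Competitive equilibrium: 131 − 6q = 71 + 3q → q* = 6.6667, p* = 91.
At the floor p = 110, quantity demanded = (131 − 110)/6 = 3.5.
Sellers' marginal cost at q' = 3.5: 71 + 3·3.5 = 81.5.
Δq = 6.6667 − 3.5 = 3.1667; wedge = 110 − 81.5 = 28.5.
The triangle = ½ × 3.1667 × 28.5 = $45.125 thousand.

$45.125 thousand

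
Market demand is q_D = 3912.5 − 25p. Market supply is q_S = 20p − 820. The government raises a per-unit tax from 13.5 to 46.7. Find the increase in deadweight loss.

11103.56

In inverse form: demand p = 156.5 − 0.04q, supply p = 41 + 0.05q.
Competitive equilibrium: 156.5 − 0.04q = 41 + 0.05q → q* = 1283.3333, p* = 105.1667.
For a per-unit tax t: Δq = t/0.09, so DWL = ½·t·(t/0.09) = t²/0.18.
At t = 13.5: DWL = 1012.5. At t = 46.7: DWL = 12116.056.
Increase = 12116.056 − 1012.5 = 11103.56.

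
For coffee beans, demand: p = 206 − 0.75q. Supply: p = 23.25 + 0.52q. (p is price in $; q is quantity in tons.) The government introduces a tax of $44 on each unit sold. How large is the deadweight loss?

Competitive equilibrium: 206 − 0.75q = 23.25 + 0.52q → q* = 143.8976, p* = 98.0768.
With the tax, the buyer price exceeds the seller price by 44: (206 − 0.75q) − (23.25 + 0.52q) = 44 → q' = 109.252.
Δq = 143.8976 − 109.252 = 34.6456; the wedge equals the tax, 44.
The triangle = ½ × 34.6456 × 44 = $762.20.

$762.20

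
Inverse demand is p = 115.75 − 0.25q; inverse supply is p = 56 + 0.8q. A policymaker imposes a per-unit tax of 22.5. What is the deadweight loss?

241.07

Competitive equilibrium: 115.75 − 0.25q = 56 + 0.8q → q* = 56.9048, p* = 101.5238.
With the tax, the buyer price exceeds the seller price by 22.5: (115.75 − 0.25q) − (56 + 0.8q) = 22.5 → q' = 35.4762.
Δq = 56.9048 − 35.4762 = 21.4286; the wedge equals the tax, 22.5.
The triangle = ½ × 21.4286 × 22.5 = 241.07.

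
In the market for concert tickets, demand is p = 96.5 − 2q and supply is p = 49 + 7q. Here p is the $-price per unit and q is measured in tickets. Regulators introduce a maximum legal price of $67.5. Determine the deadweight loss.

Competitive equilibrium: 96.5 − 2q = 49 + 7q → q* = 5.2778, p* = 85.9444.
At the ceiling p = 67.5, quantity supplied = (67.5 − 49)/7 = 2.6429.
Willingness to pay at q' = 2.6429: 96.5 − 2·2.6429 = 91.2142.
Δq = 5.2778 − 2.6429 = 2.6349; wedge = 91.2142 − 67.5 = 23.7142.
The triangle = ½ × 2.6349 × 23.7142 = $31.24.

$31.24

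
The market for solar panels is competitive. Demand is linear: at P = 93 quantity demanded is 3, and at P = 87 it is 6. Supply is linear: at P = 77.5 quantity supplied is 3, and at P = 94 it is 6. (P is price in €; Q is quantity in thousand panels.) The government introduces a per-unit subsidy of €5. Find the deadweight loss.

Demand slope = (87 − 93)/(6 − 3) = −2, so P = 99 − 2Q.
Supply slope = (94 − 77.5)/(6 − 3) = 5.5, so P = 61 + 5.5Q.
Competitive equilibrium: 99 − 2Q = 61 + 5.5Q → Q* = 5.0667, P* = 88.8667.
The subsidy lowers effective supply by 5: P = 56 + 5.5Q.
New quantity: 99 − 2Q = 56 + 5.5Q → Q' = 5.7333.
Overproduction ΔQ = 5.7333 − 5.0667 = 0.6666; wedge = subsidy = 5.
Welfare loss = ½ × 0.6666 × 5 = €1.67 thousand.

€1.67 thousand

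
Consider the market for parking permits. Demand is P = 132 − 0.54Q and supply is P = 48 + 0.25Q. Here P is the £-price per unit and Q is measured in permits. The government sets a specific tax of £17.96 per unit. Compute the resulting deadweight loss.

£204.15

Competitive equilibrium: 132 − 0.54Q = 48 + 0.25Q → Q* = 106.3291, P* = 74.5823.
With the tax, the buyer price exceeds the seller price by 17.96: (132 − 0.54Q) − (48 + 0.25Q) = 17.96 → Q' = 83.5949.
ΔQ = 106.3291 − 83.5949 = 22.7342; the wedge equals the tax, 17.96.
The triangle = ½ × 22.7342 × 17.96 = £204.15.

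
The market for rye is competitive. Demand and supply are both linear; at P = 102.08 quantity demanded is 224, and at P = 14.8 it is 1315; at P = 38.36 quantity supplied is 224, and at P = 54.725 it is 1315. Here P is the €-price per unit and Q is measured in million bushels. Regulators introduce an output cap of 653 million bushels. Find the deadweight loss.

Demand slope = (14.8 − 102.08)/(1315 − 224) = −0.08, so P = 120 − 0.08Q.
Supply slope = (54.725 − 38.36)/(1315 − 224) = 0.015, so P = 35 + 0.015Q.
Competitive equilibrium: 120 − 0.08Q = 35 + 0.015Q → Q* = 894.7368, P* = 48.4211.
At Q = 653: demand price = 120 − 0.08·653 = 67.76; supply price = 35 + 0.015·653 = 44.795.
ΔQ = 894.7368 − 653 = 241.7368; wedge = 67.76 − 44.795 = 22.965.
DWL = ½ × 241.7368 × 22.965 = €2775.74 million.

€2775.74 million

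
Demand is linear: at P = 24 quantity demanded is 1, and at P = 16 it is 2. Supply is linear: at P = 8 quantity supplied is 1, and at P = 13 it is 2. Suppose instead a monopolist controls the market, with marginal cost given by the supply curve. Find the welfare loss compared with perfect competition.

4.69

Demand slope = (16 − 24)/(2 − 1) = −8, so P = 32 − 8Q.
Supply slope = (13 − 8)/(2 − 1) = 5, so P = 3 + 5Q.
Competitive equilibrium: 32 − 8Q = 3 + 5Q → Q* = 2.2308, P* = 14.1538.
Marginal revenue: MR = 32 − 16Q. Set MR = MC: 32 − 16Q = 3 + 5Q → Q_m = 1.381.
Price P_m = 32 − 8·1.381 = 20.952; MC(Q_m) = 3 + 5·1.381 = 9.905.
Competitive Q* = 2.2308, so ΔQ = 0.8498; wedge = 20.952 − 9.905 = 11.047.
The triangle = ½ × 0.8498 × 11.047 = 4.69.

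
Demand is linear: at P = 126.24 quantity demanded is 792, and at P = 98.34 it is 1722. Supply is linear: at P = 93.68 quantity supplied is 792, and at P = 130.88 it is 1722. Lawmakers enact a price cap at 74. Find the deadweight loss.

Demand slope = (98.34 − 126.24)/(1722 − 792) = −0.03, so P = 150 − 0.03Q.
Supply slope = (130.88 − 93.68)/(1722 − 792) = 0.04, so P = 62 + 0.04Q.
Competitive equilibrium: 150 − 0.03Q = 62 + 0.04Q → Q* = 1257.1429, P* = 112.2857.
At the ceiling P = 74, quantity supplied = (74 − 62)/0.04 = 300.
Willingness to pay at Q' = 300: 150 − 0.03·300 = 141.
ΔQ = 1257.1429 − 300 = 957.1429; wedge = 141 − 74 = 67.
The triangle = ½ × 957.1429 × 67 = 32064.29.

32064.29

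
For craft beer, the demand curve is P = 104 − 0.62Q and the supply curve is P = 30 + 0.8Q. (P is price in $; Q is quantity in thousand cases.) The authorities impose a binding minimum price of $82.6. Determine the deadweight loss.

Competitive equilibrium: 104 − 0.62Q = 30 + 0.8Q → Q* = 52.1127, P* = 71.6901.
At the floor P = 82.6, quantity demanded = (104 − 82.6)/0.62 = 34.5161.
Sellers' marginal cost at Q' = 34.5161: 30 + 0.8·34.5161 = 57.6129.
ΔQ = 52.1127 − 34.5161 = 17.5966; wedge = 82.6 − 57.6129 = 24.9871.
Welfare loss = ½ × 17.5966 × 24.9871 = $219.84 thousand.

$219.84 thousand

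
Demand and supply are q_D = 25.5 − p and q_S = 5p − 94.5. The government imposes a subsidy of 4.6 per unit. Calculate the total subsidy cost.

42.93

In inverse form: demand p = 25.5 − q, supply p = 18.9 + 0.2q.
Competitive equilibrium: 25.5 − q = 18.9 + 0.2q → q* = 5.5, p* = 20.
The subsidy lowers effective supply by 4.6: p = 14.3 + 0.2q.
New quantity: 25.5 − q = 14.3 + 0.2q → q' = 9.3333.
Total subsidy cost = 4.6 × 9.3333 = 42.93.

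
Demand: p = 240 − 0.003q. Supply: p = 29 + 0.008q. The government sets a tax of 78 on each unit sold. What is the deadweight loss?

Competitive equilibrium: 240 − 0.003q = 29 + 0.008q → q* = 19181.8182, p* = 182.4545.
With the tax, the buyer price exceeds the seller price by 78: (240 − 0.003q) − (29 + 0.008q) = 78 → q' = 12090.9091.
Δq = 19181.8182 − 12090.9091 = 7090.9091; the wedge equals the tax, 78.
Welfare loss = ½ × 7090.9091 × 78 = 276545.45.

276545.45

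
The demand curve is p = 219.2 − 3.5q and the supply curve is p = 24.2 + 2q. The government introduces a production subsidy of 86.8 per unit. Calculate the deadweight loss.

Competitive equilibrium: 219.2 − 3.5q = 24.2 + 2q → q* = 35.4545, p* = 95.1091.
The subsidy lowers effective supply by 86.8: p = 2q − 62.6.
New quantity: 219.2 − 3.5q = 2q − 62.6 → q' = 51.2364.
Overproduction Δq = 51.2364 − 35.4545 = 15.7819; wedge = subsidy = 86.8.
DWL = ½ × 15.7819 × 86.8 = 684.93.

684.93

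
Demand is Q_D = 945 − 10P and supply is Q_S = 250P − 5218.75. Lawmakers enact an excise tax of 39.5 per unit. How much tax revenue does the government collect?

12960.94

In inverse form: demand P = 94.5 − 0.1Q, supply P = 20.875 + 0.004Q.
Competitive equilibrium: 94.5 − 0.1Q = 20.875 + 0.004Q → Q* = 707.9327, P* = 23.7067.
With the tax, the buyer price exceeds the seller price by 39.5: (94.5 − 0.1Q) − (20.875 + 0.004Q) = 39.5 → Q' = 328.125.
Tax revenue = 39.5 × 328.125 = 12960.94.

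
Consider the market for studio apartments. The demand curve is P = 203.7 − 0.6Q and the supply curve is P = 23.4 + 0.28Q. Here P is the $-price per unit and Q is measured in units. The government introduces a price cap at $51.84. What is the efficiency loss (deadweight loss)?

$4696.55

Competitive equilibrium: 203.7 − 0.6Q = 23.4 + 0.28Q → Q* = 204.88636, P* = 80.76818.
At the ceiling P = 51.84, quantity supplied = (51.84 − 23.4)/0.28 = 101.57143.
Willingness to pay at Q' = 101.57143: 203.7 − 0.6·101.57143 = 142.75714.
ΔQ = 204.88636 − 101.57143 = 103.31493; wedge = 142.75714 − 51.84 = 90.91714.
DWL = ½ × 103.31493 × 90.91714 = $4696.55.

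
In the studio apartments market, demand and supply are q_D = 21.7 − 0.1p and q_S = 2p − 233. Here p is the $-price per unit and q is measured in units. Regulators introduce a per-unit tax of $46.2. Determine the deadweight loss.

In inverse form: demand p = 217 − 10q, supply p = 116.5 + 0.5q.
Competitive equilibrium: 217 − 10q = 116.5 + 0.5q → q* = 9.5714, p* = 121.2857.
With the tax, the buyer price exceeds the seller price by 46.2: (217 − 10q) − (116.5 + 0.5q) = 46.2 → q' = 5.1714.
Δq = 9.5714 − 5.1714 = 4.4; the wedge equals the tax, 46.2.
Deadweight loss = ½ × 4.4 × 46.2 = $101.64.

$101.64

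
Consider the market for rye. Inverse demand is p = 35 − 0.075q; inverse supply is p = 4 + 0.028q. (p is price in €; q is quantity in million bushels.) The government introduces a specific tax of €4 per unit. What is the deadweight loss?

€77.67 million

Competitive equilibrium: 35 − 0.075q = 4 + 0.028q → q* = 300.9709, p* = 12.4272.
With the tax, the buyer price exceeds the seller price by 4: (35 − 0.075q) − (4 + 0.028q) = 4 → q' = 262.1359.
Δq = 300.9709 − 262.1359 = 38.835; the wedge equals the tax, 4.
Welfare loss = ½ × 38.835 × 4 = €77.67 million.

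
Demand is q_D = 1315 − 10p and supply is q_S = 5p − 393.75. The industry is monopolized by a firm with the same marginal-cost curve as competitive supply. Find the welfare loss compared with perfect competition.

In inverse form: demand p = 131.5 − 0.1q, supply p = 78.75 + 0.2q.
Competitive equilibrium: 131.5 − 0.1q = 78.75 + 0.2q → q* = 175.8333, p* = 113.9167.
Marginal revenue: MR = 131.5 − 0.2q. Set MR = MC: 131.5 − 0.2q = 78.75 + 0.2q → q_m = 131.875.
Price p_m = 131.5 − 0.1·131.875 = 118.3125; MC(q_m) = 78.75 + 0.2·131.875 = 105.125.
Competitive q* = 175.8333, so Δq = 43.9583; wedge = 118.3125 − 105.125 = 13.1875.
Deadweight loss = ½ × 43.9583 × 13.1875 = 289.85.

289.85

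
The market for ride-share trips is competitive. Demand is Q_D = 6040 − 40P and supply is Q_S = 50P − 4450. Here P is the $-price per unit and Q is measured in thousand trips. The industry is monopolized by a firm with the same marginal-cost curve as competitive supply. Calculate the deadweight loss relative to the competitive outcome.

$5447.85 thousand

In inverse form: demand P = 151 − 0.025Q, supply P = 89 + 0.02Q.
Competitive equilibrium: 151 − 0.025Q = 89 + 0.02Q → Q* = 1377.777778, P* = 116.555556.
Marginal revenue: MR = 151 − 0.05Q. Set MR = MC: 151 − 0.05Q = 89 + 0.02Q → Q_m = 885.714286.
Price P_m = 151 − 0.025·885.714286 = 128.857143; MC(Q_m) = 89 + 0.02·885.714286 = 106.714286.
Competitive Q* = 1377.777778, so ΔQ = 492.063492; wedge = 128.857143 − 106.714286 = 22.142857.
Deadweight loss = ½ × 492.063492 × 22.142857 = $5447.85 thousand.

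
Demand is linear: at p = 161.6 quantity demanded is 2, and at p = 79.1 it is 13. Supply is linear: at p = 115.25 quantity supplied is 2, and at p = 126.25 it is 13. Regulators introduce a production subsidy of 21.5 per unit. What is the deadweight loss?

27.19

Demand slope = (79.1 − 161.6)/(13 − 2) = −7.5, so p = 176.6 − 7.5q.
Supply slope = (126.25 − 115.25)/(13 − 2) = 1, so p = 113.25 + q.
Competitive equilibrium: 176.6 − 7.5q = 113.25 + q → q* = 7.4529, p* = 120.7029.
The subsidy lowers effective supply by 21.5: p = 91.75 + q.
New quantity: 176.6 − 7.5q = 91.75 + q → q' = 9.9824.
Overproduction Δq = 9.9824 − 7.4529 = 2.5295; wedge = subsidy = 21.5.
DWL = ½ × 2.5295 × 21.5 = 27.19.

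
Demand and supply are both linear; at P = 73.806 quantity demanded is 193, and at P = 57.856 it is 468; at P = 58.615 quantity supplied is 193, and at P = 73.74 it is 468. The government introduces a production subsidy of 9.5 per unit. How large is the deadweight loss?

399.34

Demand slope = (57.856 − 73.806)/(468 − 193) = −0.058, so P = 85 − 0.058Q.
Supply slope = (73.74 − 58.615)/(468 − 193) = 0.055, so P = 48 + 0.055Q.
Competitive equilibrium: 85 − 0.058Q = 48 + 0.055Q → Q* = 327.4336, P* = 66.0088.
The subsidy lowers effective supply by 9.5: P = 38.5 + 0.055Q.
New quantity: 85 − 0.058Q = 38.5 + 0.055Q → Q' = 411.5044.
Overproduction ΔQ = 411.5044 − 327.4336 = 84.0708; wedge = subsidy = 9.5.
Deadweight loss = ½ × 84.0708 × 9.5 = 399.34.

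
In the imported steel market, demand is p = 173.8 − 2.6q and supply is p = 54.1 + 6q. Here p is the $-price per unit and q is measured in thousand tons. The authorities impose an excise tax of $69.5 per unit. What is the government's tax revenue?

Competitive equilibrium: 173.8 − 2.6q = 54.1 + 6q → q* = 13.9186, p* = 137.6116.
With the tax, the buyer price exceeds the seller price by 69.5: (173.8 − 2.6q) − (54.1 + 6q) = 69.5 → q' = 5.8372.
Tax revenue = 69.5 × 5.8372 = $405.69 thousand.

$405.69 thousand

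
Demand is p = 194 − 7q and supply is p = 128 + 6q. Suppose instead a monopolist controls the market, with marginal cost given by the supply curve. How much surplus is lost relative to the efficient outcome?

Competitive equilibrium: 194 − 7q = 128 + 6q → q* = 5.0769, p* = 158.4615.
Marginal revenue: MR = 194 − 14q. Set MR = MC: 194 − 14q = 128 + 6q → q_m = 3.3.
Price p_m = 194 − 7·3.3 = 170.9; MC(q_m) = 128 + 6·3.3 = 147.8.
Competitive q* = 5.0769, so Δq = 1.7769; wedge = 170.9 − 147.8 = 23.1.
The triangle = ½ × 1.7769 × 23.1 = 20.52.

20.52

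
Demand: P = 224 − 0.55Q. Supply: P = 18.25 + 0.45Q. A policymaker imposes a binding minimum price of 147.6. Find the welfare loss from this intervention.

Competitive equilibrium: 224 − 0.55Q = 18.25 + 0.45Q → Q* = 205.75, P* = 110.8375.
At the floor P = 147.6, quantity demanded = (224 − 147.6)/0.55 = 138.9091.
Sellers' marginal cost at Q' = 138.9091: 18.25 + 0.45·138.9091 = 80.7591.
ΔQ = 205.75 − 138.9091 = 66.8409; wedge = 147.6 − 80.7591 = 66.8409.
The triangle = ½ × 66.8409 × 66.8409 = 2233.85.

2233.85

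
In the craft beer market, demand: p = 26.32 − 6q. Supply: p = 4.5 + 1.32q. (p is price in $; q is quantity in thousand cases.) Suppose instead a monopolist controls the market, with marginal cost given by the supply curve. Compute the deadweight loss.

Competitive equilibrium: 26.32 − 6q = 4.5 + 1.32q → q* = 2.9809, p* = 8.4348.
Marginal revenue: MR = 26.32 − 12q. Set MR = MC: 26.32 − 12q = 4.5 + 1.32q → q_m = 1.6381.
Price p_m = 26.32 − 6·1.6381 = 16.4914; MC(q_m) = 4.5 + 1.32·1.6381 = 6.6623.
Competitive q* = 2.9809, so Δq = 1.3428; wedge = 16.4914 − 6.6623 = 9.8291.
Deadweight loss = ½ × 1.3428 × 9.8291 = $6.60 thousand.

$6.60 thousand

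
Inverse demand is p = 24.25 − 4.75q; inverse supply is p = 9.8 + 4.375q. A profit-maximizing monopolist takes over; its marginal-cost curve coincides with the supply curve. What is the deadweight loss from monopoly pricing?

Competitive equilibrium: 24.25 − 4.75q = 9.8 + 4.375q → q* = 1.5836, p* = 16.7281.
Marginal revenue: MR = 24.25 − 9.5q. Set MR = MC: 24.25 − 9.5q = 9.8 + 4.375q → q_m = 1.0414.
Price p_m = 24.25 − 4.75·1.0414 = 19.3034; MC(q_m) = 9.8 + 4.375·1.0414 = 14.3561.
Competitive q* = 1.5836, so Δq = 0.5422; wedge = 19.3034 − 14.3561 = 4.9473.
DWL = ½ × 0.5422 × 4.9473 = 1.34.

1.34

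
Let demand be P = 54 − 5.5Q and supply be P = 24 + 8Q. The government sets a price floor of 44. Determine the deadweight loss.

Competitive equilibrium: 54 − 5.5Q = 24 + 8Q → Q* = 2.2222, P* = 41.7778.
At the floor P = 44, quantity demanded = (54 − 44)/5.5 = 1.8182.
Sellers' marginal cost at Q' = 1.8182: 24 + 8·1.8182 = 38.5456.
ΔQ = 2.2222 − 1.8182 = 0.404; wedge = 44 − 38.5456 = 5.4544.
Deadweight loss = ½ × 0.404 × 5.4544 = 1.10.

1.10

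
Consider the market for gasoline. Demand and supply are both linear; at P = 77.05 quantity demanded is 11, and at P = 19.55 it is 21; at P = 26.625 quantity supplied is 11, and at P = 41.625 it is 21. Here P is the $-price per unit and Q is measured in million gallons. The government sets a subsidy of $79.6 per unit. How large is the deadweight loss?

$436.98 million

Demand slope = (19.55 − 77.05)/(21 − 11) = −5.75, so P = 140.3 − 5.75Q.
Supply slope = (41.625 − 26.625)/(21 − 11) = 1.5, so P = 10.125 + 1.5Q.
Competitive equilibrium: 140.3 − 5.75Q = 10.125 + 1.5Q → Q* = 17.9552, P* = 37.0578.
The subsidy lowers effective supply by 79.6: P = 1.5Q − 69.475.
New quantity: 140.3 − 5.75Q = 1.5Q − 69.475 → Q' = 28.9345.
Overproduction ΔQ = 28.9345 − 17.9552 = 10.9793; wedge = subsidy = 79.6.
Deadweight loss = ½ × 10.9793 × 79.6 = $436.98 million.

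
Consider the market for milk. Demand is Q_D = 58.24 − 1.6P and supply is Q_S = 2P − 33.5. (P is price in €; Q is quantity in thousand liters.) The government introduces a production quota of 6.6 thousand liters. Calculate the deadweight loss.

In inverse form: demand P = 36.4 − 0.625Q, supply P = 16.75 + 0.5Q.
Competitive equilibrium: 36.4 − 0.625Q = 16.75 + 0.5Q → Q* = 17.4667, P* = 25.4833.
At Q = 6.6: demand price = 36.4 − 0.625·6.6 = 32.275; supply price = 16.75 + 0.5·6.6 = 20.05.
ΔQ = 17.4667 − 6.6 = 10.8667; wedge = 32.275 − 20.05 = 12.225.
The triangle = ½ × 10.8667 × 12.225 = €66.42 thousand.

€66.42 thousand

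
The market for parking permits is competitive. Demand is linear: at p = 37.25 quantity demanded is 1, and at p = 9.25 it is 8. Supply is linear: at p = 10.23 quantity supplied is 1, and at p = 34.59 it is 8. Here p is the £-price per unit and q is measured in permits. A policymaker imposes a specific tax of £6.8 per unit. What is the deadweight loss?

£3.09

Demand slope = (9.25 − 37.25)/(8 − 1) = −4, so p = 41.25 − 4q.
Supply slope = (34.59 − 10.23)/(8 − 1) = 3.48, so p = 6.75 + 3.48q.
Competitive equilibrium: 41.25 − 4q = 6.75 + 3.48q → q* = 4.6123, p* = 22.8008.
With the tax, the buyer price exceeds the seller price by 6.8: (41.25 − 4q) − (6.75 + 3.48q) = 6.8 → q' = 3.7032.
Δq = 4.6123 − 3.7032 = 0.9091; the wedge equals the tax, 6.8.
DWL = ½ × 0.9091 × 6.8 = £3.09.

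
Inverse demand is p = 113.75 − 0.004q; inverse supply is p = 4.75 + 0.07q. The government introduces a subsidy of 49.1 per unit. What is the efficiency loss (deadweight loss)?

Competitive equilibrium: 113.75 − 0.004q = 4.75 + 0.07q → q* = 1472.973, p* = 107.8581.
The subsidy lowers effective supply by 49.1: p = 0.07q − 44.35.
New quantity: 113.75 − 0.004q = 0.07q − 44.35 → q' = 2136.4865.
Overproduction Δq = 2136.4865 − 1472.973 = 663.5135; wedge = subsidy = 49.1.
Welfare loss = ½ × 663.5135 × 49.1 = 16289.26.

16289.26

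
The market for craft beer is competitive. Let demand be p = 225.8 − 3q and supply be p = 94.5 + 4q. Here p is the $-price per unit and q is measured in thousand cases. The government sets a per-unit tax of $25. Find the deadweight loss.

Competitive equilibrium: 225.8 − 3q = 94.5 + 4q → q* = 18.7571, p* = 169.5286.
With the tax, the buyer price exceeds the seller price by 25: (225.8 − 3q) − (94.5 + 4q) = 25 → q' = 15.1857.
Δq = 18.7571 − 15.1857 = 3.5714; the wedge equals the tax, 25.
DWL = ½ × 3.5714 × 25 = $44.64 thousand.

$44.64 thousand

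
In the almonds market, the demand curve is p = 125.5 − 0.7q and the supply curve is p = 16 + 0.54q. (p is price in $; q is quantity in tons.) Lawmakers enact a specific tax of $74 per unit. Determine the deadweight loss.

Competitive equilibrium: 125.5 − 0.7q = 16 + 0.54q → q* = 88.30645, p* = 63.68548.
With the tax, the buyer price exceeds the seller price by 74: (125.5 − 0.7q) − (16 + 0.54q) = 74 → q' = 28.62903.
Δq = 88.30645 − 28.62903 = 59.67742; the wedge equals the tax, 74.
The triangle = ½ × 59.67742 × 74 = $2208.06.

$2208.06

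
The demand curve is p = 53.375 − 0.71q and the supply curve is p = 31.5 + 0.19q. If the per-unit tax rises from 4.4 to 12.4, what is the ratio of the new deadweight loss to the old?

Competitive equilibrium: 53.375 − 0.71q = 31.5 + 0.19q → q* = 24.3056, p* = 36.1181.
For a per-unit tax t: Δq = t/0.9, so DWL = ½·t·(t/0.9) = t²/1.8.
At t = 4.4: DWL = 10.756. At t = 12.4: DWL = 85.422.
Ratio = (12.4/4.4)² = 7.942.

7.942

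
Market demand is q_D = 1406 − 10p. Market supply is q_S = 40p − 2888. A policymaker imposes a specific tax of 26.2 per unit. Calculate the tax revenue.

In inverse form: demand p = 140.6 − 0.1q, supply p = 72.2 + 0.025q.
Competitive equilibrium: 140.6 − 0.1q = 72.2 + 0.025q → q* = 547.2, p* = 85.88.
With the tax, the buyer price exceeds the seller price by 26.2: (140.6 − 0.1q) − (72.2 + 0.025q) = 26.2 → q' = 337.6.
Tax revenue = 26.2 × 337.6 = 8845.12.

8845.12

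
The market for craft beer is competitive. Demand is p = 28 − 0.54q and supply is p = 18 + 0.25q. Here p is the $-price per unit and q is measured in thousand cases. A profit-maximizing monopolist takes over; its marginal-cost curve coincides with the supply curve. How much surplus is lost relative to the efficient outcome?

$10.43 thousand

Competitive equilibrium: 28 − 0.54q = 18 + 0.25q → q* = 12.6582, p* = 21.1646.
Marginal revenue: MR = 28 − 1.08q. Set MR = MC: 28 − 1.08q = 18 + 0.25q → q_m = 7.5188.
Price p_m = 28 − 0.54·7.5188 = 23.9398; MC(q_m) = 18 + 0.25·7.5188 = 19.8797.
Competitive q* = 12.6582, so Δq = 5.1394; wedge = 23.9398 − 19.8797 = 4.0601.
The triangle = ½ × 5.1394 × 4.0601 = $10.43 thousand.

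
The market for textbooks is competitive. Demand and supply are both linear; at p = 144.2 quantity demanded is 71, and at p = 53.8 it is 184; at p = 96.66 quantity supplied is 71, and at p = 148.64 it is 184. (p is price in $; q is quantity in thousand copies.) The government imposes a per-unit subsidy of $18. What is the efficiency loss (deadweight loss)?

$128.57 thousand

Demand slope = (53.8 − 144.2)/(184 − 71) = −0.8, so p = 201 − 0.8q.
Supply slope = (148.64 − 96.66)/(184 − 71) = 0.46, so p = 64 + 0.46q.
Competitive equilibrium: 201 − 0.8q = 64 + 0.46q → q* = 108.7302, p* = 114.0159.
The subsidy lowers effective supply by 18: p = 46 + 0.46q.
New quantity: 201 − 0.8q = 46 + 0.46q → q' = 123.0159.
Overproduction Δq = 123.0159 − 108.7302 = 14.2857; wedge = subsidy = 18.
The triangle = ½ × 14.2857 × 18 = $128.57 thousand.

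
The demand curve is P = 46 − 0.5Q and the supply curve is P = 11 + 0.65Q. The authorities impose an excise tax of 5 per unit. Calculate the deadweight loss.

10.87

Competitive equilibrium: 46 − 0.5Q = 11 + 0.65Q → Q* = 30.4348, P* = 30.7826.
With the tax, the buyer price exceeds the seller price by 5: (46 − 0.5Q) − (11 + 0.65Q) = 5 → Q' = 26.087.
ΔQ = 30.4348 − 26.087 = 4.3478; the wedge equals the tax, 5.
Deadweight loss = ½ × 4.3478 × 5 = 10.87.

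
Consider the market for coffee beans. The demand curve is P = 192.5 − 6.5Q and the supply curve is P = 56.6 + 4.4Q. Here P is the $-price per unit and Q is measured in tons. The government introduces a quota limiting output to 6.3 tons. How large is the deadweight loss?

Competitive equilibrium: 192.5 − 6.5Q = 56.6 + 4.4Q → Q* = 12.4679, P* = 111.4587.
At Q = 6.3: demand price = 192.5 − 6.5·6.3 = 151.55; supply price = 56.6 + 4.4·6.3 = 84.32.
ΔQ = 12.4679 − 6.3 = 6.1679; wedge = 151.55 − 84.32 = 67.23.
Welfare loss = ½ × 6.1679 × 67.23 = $207.33.

$207.33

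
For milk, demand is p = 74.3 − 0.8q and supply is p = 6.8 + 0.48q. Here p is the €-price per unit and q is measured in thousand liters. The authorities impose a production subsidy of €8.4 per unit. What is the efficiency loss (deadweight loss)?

€27.56 thousand

Competitive equilibrium: 74.3 − 0.8q = 6.8 + 0.48q → q* = 52.7344, p* = 32.1125.
The subsidy lowers effective supply by 8.4: p = 0.48q − 1.6.
New quantity: 74.3 − 0.8q = 0.48q − 1.6 → q' = 59.2969.
Overproduction Δq = 59.2969 − 52.7344 = 6.5625; wedge = subsidy = 8.4.
Welfare loss = ½ × 6.5625 × 8.4 = €27.56 thousand.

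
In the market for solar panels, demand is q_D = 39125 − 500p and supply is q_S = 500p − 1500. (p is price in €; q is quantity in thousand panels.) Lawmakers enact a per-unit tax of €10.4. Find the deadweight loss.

€13520 thousand

In inverse form: demand p = 78.25 − 0.002q, supply p = 3 + 0.002q.
Competitive equilibrium: 78.25 − 0.002q = 3 + 0.002q → q* = 18812.5, p* = 40.625.
With the tax, the buyer price exceeds the seller price by 10.4: (78.25 − 0.002q) − (3 + 0.002q) = 10.4 → q' = 16212.5.
Δq = 18812.5 − 16212.5 = 2600; the wedge equals the tax, 10.4.
DWL = ½ × 2600 × 10.4 = €13520 thousand.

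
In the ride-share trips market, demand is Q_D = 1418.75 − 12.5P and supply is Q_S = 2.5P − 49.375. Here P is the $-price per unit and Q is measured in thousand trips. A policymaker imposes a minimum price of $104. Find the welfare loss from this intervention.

$1406.84 thousand

In inverse form: demand P = 113.5 − 0.08Q, supply P = 19.75 + 0.4Q.
Competitive equilibrium: 113.5 − 0.08Q = 19.75 + 0.4Q → Q* = 195.3125, P* = 97.875.
At the floor P = 104, quantity demanded = (113.5 − 104)/0.08 = 118.75.
Sellers' marginal cost at Q' = 118.75: 19.75 + 0.4·118.75 = 67.25.
ΔQ = 195.3125 − 118.75 = 76.5625; wedge = 104 − 67.25 = 36.75.
Deadweight loss = ½ × 76.5625 × 36.75 = $1406.84 thousand.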